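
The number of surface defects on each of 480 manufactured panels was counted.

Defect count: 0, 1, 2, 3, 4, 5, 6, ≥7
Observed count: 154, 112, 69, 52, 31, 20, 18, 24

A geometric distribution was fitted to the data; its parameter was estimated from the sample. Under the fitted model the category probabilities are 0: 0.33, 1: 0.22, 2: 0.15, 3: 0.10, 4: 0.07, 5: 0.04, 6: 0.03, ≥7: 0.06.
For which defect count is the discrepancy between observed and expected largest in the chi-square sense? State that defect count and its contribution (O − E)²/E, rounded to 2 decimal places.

Expected counts E_i = n·p_i: 480×0.33 = 158.4, 480×0.22 = 105.6, 480×0.15 = 72, 480×0.10 = 48, 480×0.07 = 33.6, 480×0.04 = 19.2, 480×0.03 = 14.4, 480×0.06 = 28.8.
cat         O        E   (O−E)²/E
0         154    158.4      0.122
1         112    105.6      0.388
2          69       72      0.125
3          52       48      0.333
4          31     33.6      0.201
5          20     19.2      0.033
6          18     14.4      0.900
≥7         24     28.8      0.800
The largest term is for 6: 0.90.

6, 0.90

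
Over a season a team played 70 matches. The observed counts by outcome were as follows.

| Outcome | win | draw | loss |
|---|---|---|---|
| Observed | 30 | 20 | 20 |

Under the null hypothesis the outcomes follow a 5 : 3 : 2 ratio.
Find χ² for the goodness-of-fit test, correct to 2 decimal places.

Ratio total = 10. Expected counts: 70×5/10 = 35, 70×3/10 = 21, 70×2/10 = 14.
χ² = (30−35)²/35 + (20−21)²/21 + (20−14)²/14
   = 0.714 + 0.048 + 2.571
Sum = 3.33

3.33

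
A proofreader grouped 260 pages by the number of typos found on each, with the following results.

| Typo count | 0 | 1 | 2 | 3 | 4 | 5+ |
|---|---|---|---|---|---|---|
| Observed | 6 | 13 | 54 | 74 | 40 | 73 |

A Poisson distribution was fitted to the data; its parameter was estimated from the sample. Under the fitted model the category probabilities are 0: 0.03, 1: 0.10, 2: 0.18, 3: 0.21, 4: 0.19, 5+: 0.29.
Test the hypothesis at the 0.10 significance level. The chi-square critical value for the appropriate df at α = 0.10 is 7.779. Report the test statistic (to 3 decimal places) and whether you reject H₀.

16.781; reject

Expected counts E_i = n·p_i: 260×0.03 = 7.8, 260×0.10 = 26, 260×0.18 = 46.8, 260×0.21 = 54.6, 260×0.19 = 49.4, 260×0.29 = 75.4.
χ² = (6−7.8)²/7.8 + (13−26)²/26 + (54−46.8)²/46.8 + (74−54.6)²/54.6 + (40−49.4)²/49.4 + (73−75.4)²/75.4
   = 0.4154 + 6.5000 + 1.1077 + 6.8930 + 1.7887 + 0.0764
Sum = 16.781
df = 4. Since 16.781 > 7.779, we reject H₀.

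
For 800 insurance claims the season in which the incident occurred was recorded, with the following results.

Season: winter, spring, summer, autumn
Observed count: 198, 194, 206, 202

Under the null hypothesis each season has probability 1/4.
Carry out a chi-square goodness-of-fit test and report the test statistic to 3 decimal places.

Expected count for each of the 4 categories: 800/4 = 200.
χ² = (198−200)²/200 + (194−200)²/200 + (206−200)²/200 + (202−200)²/200
   = 0.0200 + 0.1800 + 0.1800 + 0.0200
Sum = 0.400

0.400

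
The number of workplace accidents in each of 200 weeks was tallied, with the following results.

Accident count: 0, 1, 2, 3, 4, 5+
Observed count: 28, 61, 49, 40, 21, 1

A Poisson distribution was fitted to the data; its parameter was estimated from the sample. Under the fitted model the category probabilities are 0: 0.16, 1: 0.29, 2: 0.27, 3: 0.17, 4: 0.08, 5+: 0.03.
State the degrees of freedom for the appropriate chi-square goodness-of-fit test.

4

There are k = 6 categories and 1 parameter estimated from the data, so df = 6 − 1 − 1 = 4.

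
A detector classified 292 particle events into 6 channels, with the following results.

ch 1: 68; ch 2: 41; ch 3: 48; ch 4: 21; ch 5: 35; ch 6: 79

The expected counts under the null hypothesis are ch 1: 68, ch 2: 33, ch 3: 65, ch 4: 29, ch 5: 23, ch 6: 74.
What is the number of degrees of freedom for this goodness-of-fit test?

There are k = 6 categories and no parameters were estimated from the data, so df = 6 − 1 = 5.

5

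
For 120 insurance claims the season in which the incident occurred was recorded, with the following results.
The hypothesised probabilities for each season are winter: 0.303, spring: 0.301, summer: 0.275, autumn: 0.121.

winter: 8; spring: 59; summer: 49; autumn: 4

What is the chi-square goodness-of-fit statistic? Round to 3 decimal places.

Expected counts E_i = n·p_i: 120×0.303 = 36.36, 120×0.301 = 36.12, 120×0.275 = 33, 120×0.121 = 14.52.
winter: (8 − 36.36)²/36.36 = 804.2896/36.36 = 22.1202
spring: (59 − 36.12)²/36.12 = 523.4944/36.12 = 14.4932
summer: (49 − 33)²/33 = 256/33 = 7.7576
autumn: (4 − 14.52)²/14.52 = 110.6704/14.52 = 7.6219
Sum = 51.993

51.993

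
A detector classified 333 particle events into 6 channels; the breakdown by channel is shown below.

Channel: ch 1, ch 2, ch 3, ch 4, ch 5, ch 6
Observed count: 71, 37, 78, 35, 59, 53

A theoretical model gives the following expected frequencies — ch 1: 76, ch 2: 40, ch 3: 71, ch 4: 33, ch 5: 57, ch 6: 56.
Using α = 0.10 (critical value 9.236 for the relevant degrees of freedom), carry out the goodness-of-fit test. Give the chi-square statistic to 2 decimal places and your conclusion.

1.60; do not reject

χ² = (71−76)²/76 + (37−40)²/40 + (78−71)²/71 + (35−33)²/33 + (59−57)²/57 + (53−56)²/56
   = 0.329 + 0.225 + 0.690 + 0.121 + 0.070 + 0.161
Sum = 1.60
df = 5. Since 1.60 < 9.236, we do not reject H₀.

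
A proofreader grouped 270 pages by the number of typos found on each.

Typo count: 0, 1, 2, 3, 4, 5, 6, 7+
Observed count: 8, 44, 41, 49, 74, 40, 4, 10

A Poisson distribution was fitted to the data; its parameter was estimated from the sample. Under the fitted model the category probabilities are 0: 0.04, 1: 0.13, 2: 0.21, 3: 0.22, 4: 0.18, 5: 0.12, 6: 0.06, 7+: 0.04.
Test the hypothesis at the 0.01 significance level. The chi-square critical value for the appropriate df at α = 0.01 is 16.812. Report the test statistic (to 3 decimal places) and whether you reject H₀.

33.455; reject

Expected counts E_i = n·p_i: 270×0.04 = 10.8, 270×0.13 = 35.1, 270×0.21 = 56.7, 270×0.22 = 59.4, 270×0.18 = 48.6, 270×0.12 = 32.4, 270×0.06 = 16.2, 270×0.04 = 10.8.
χ² = (8−10.8)²/10.8 + (44−35.1)²/35.1 + (41−56.7)²/56.7 + (49−59.4)²/59.4 + (74−48.6)²/48.6 + (40−32.4)²/32.4 + (4−16.2)²/16.2 + (10−10.8)²/10.8
   = 0.7259 + 2.2567 + 4.3473 + 1.8209 + 13.2749 + 1.7827 + 9.1877 + 0.0593
Sum = 33.455
df = 6. Since 33.455 > 16.812, we reject H₀.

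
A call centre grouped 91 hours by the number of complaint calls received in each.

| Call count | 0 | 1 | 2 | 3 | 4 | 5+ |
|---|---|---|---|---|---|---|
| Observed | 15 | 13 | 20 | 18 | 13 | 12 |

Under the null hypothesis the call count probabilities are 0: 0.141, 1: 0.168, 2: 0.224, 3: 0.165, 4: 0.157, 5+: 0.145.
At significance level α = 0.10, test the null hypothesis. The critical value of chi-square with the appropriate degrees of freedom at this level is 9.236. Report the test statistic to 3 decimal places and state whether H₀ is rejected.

1.534; do not reject

Expected counts E_i = n·p_i: 91×0.141 = 12.831, 91×0.168 = 15.288, 91×0.224 = 20.384, 91×0.165 = 15.015, 91×0.157 = 14.287, 91×0.145 = 13.195.
0: (15 − 12.831)²/12.831 = 4.704561/12.831 = 0.3667
1: (13 − 15.288)²/15.288 = 5.234944/15.288 = 0.3424
2: (20 − 20.384)²/20.384 = 0.147456/20.384 = 0.0072
3: (18 − 15.015)²/15.015 = 8.910225/15.015 = 0.5934
4: (13 − 14.287)²/14.287 = 1.656369/14.287 = 0.1159
5+: (12 − 13.195)²/13.195 = 1.428025/13.195 = 0.1082
Sum = 1.534
df = 5. Since 1.534 < 9.236, we do not reject H₀.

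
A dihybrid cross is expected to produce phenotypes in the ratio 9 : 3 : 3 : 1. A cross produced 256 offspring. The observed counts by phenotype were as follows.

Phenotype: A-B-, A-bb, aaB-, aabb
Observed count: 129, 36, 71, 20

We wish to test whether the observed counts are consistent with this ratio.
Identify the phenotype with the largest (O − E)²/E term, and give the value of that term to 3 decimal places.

Ratio total = 16. Expected counts: 256×9/16 = 144, 256×3/16 = 48, 256×3/16 = 48, 256×1/16 = 16.
A-B-: (129 − 144)²/144 = 225/144 = 1.5625
A-bb: (36 − 48)²/48 = 144/48 = 3.0000
aaB-: (71 − 48)²/48 = 529/48 = 11.0208
aabb: (20 − 16)²/16 = 16/16 = 1.0000
The largest term is for aaB-: 11.021.

aaB-, 11.021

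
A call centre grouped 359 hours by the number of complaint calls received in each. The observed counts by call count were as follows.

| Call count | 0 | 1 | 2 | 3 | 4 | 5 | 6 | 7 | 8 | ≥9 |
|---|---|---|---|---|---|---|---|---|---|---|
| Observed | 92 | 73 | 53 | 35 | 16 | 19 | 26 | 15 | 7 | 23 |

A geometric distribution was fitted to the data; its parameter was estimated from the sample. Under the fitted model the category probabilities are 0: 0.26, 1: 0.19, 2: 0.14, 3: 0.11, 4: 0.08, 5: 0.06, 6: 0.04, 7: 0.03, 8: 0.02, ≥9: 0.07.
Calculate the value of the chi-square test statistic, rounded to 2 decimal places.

Expected counts E_i = n·p_i: 359×0.26 = 93.34, 359×0.19 = 68.21, 359×0.14 = 50.26, 359×0.11 = 39.49, 359×0.08 = 28.72, 359×0.06 = 21.54, 359×0.04 = 14.36, 359×0.03 = 10.77, 359×0.02 = 7.18, 359×0.07 = 25.13.
0: (92 − 93.34)²/93.34 = 1.7956/93.34 = 0.019
1: (73 − 68.21)²/68.21 = 22.9441/68.21 = 0.336
2: (53 − 50.26)²/50.26 = 7.5076/50.26 = 0.149
3: (35 − 39.49)²/39.49 = 20.1601/39.49 = 0.511
4: (16 − 28.72)²/28.72 = 161.7984/28.72 = 5.634
5: (19 − 21.54)²/21.54 = 6.4516/21.54 = 0.300
6: (26 − 14.36)²/14.36 = 135.4896/14.36 = 9.435
7: (15 − 10.77)²/10.77 = 17.8929/10.77 = 1.661
8: (7 − 7.18)²/7.18 = 0.0324/7.18 = 0.005
≥9: (23 − 25.13)²/25.13 = 4.5369/25.13 = 0.181
Sum = 18.23

18.23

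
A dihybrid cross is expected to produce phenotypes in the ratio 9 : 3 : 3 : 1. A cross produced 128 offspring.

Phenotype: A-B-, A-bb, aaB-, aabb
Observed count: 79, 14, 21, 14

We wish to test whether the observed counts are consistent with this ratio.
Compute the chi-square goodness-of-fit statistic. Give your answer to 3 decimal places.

Ratio total = 16. Expected counts: 128×9/16 = 72, 128×3/16 = 24, 128×3/16 = 24, 128×1/16 = 8.
χ² = (79−72)²/72 + (14−24)²/24 + (21−24)²/24 + (14−8)²/8
   = 0.6806 + 4.1667 + 0.3750 + 4.5000
Sum = 9.722

9.722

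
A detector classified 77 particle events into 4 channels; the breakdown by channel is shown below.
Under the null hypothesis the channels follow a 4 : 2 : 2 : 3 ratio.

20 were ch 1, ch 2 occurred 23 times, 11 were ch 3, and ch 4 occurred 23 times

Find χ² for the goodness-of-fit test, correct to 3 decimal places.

Ratio total = 11. Expected counts: 77×4/11 = 28, 77×2/11 = 14, 77×2/11 = 14, 77×3/11 = 21.
χ² = (20−28)²/28 + (23−14)²/14 + (11−14)²/14 + (23−21)²/21
   = 2.2857 + 5.7857 + 0.6429 + 0.1905
Sum = 8.905

8.905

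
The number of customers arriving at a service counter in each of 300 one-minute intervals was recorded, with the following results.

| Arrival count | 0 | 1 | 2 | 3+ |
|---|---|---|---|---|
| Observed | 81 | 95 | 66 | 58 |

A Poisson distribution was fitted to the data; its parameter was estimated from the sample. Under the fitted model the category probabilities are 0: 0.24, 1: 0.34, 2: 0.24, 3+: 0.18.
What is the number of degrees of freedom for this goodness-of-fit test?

2

There are k = 4 categories and 1 parameter estimated from the data, so df = 4 − 1 − 1 = 2.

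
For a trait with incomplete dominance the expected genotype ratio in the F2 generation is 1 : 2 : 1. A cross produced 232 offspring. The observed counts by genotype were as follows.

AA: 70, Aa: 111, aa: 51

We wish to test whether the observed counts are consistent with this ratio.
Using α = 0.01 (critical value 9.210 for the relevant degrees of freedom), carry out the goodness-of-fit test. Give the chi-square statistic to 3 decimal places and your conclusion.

3.543; do not reject

Ratio total = 4. Expected counts: 232×1/4 = 58, 232×2/4 = 116, 232×1/4 = 58.
χ² = (70−58)²/58 + (111−116)²/116 + (51−58)²/58
   = 2.4828 + 0.2155 + 0.8448
Sum = 3.543
df = 2. Since 3.543 < 9.210, we do not reject H₀.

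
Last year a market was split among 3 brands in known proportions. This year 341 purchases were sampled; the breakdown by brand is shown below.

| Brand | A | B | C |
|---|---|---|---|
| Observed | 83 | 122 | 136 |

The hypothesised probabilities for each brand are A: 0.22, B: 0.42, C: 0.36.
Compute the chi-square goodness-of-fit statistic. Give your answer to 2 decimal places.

Expected counts E_i = n·p_i: 341×0.22 = 75.02, 341×0.42 = 143.22, 341×0.36 = 122.76.
χ² = (83−75.02)²/75.02 + (122−143.22)²/143.22 + (136−122.76)²/122.76
   = 0.849 + 3.144 + 1.428
Sum = 5.42

5.42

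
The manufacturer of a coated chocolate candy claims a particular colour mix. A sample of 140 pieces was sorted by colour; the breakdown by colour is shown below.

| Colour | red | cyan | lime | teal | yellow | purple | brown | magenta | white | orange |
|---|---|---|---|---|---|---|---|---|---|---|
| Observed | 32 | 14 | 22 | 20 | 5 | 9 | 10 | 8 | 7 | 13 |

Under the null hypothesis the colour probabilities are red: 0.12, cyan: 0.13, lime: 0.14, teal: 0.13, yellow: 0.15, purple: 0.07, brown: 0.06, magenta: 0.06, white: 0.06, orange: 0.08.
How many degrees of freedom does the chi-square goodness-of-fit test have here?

9

There are k = 10 categories and no parameters were estimated from the data, so df = 10 − 1 = 9.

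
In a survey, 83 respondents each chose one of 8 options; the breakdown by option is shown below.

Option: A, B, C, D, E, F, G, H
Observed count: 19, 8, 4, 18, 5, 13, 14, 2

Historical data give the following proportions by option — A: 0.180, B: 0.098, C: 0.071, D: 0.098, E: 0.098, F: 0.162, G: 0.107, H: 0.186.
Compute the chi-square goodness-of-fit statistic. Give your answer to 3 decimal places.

29.550

Expected counts E_i = n·p_i: 83×0.180 = 14.94, 83×0.098 = 8.134, 83×0.071 = 5.893, 83×0.098 = 8.134, 83×0.098 = 8.134, 83×0.162 = 13.446, 83×0.107 = 8.881, 83×0.186 = 15.438.
χ² = (19−14.94)²/14.94 + (8−8.134)²/8.134 + (4−5.893)²/5.893 + (18−8.134)²/8.134 + (5−8.134)²/8.134 + (13−13.446)²/13.446 + (14−8.881)²/8.881 + (2−15.438)²/15.438
   = 1.1033 + 0.0022 + 0.6081 + 11.9668 + 1.2075 + 0.0148 + 2.9506 + 11.6971
Sum = 29.550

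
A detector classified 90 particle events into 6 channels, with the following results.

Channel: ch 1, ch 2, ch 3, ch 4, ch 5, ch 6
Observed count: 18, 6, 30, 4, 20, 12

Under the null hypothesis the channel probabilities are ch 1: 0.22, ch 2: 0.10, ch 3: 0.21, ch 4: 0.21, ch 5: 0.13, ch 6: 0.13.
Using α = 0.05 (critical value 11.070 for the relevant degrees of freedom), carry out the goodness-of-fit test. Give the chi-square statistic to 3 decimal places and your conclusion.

Expected counts E_i = n·p_i: 90×0.22 = 19.8, 90×0.10 = 9, 90×0.21 = 18.9, 90×0.21 = 18.9, 90×0.13 = 11.7, 90×0.13 = 11.7.
cat         O        E   (O−E)²/E
ch 1       18     19.8     0.1636
ch 2        6        9     1.0000
ch 3       30     18.9     6.5190
ch 4        4     18.9    11.7466
ch 5       20     11.7     5.8880
ch 6       12     11.7     0.0077
Sum = 25.325
df = 5. Since 25.325 > 11.070, we reject H₀.

25.325; reject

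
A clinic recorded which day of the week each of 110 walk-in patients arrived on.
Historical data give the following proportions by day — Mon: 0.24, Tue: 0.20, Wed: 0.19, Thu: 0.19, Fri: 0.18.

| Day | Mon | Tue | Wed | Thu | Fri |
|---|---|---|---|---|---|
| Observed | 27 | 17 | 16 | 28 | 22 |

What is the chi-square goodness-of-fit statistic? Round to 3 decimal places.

4.955

Expected counts E_i = n·p_i: 110×0.24 = 26.4, 110×0.20 = 22, 110×0.19 = 20.9, 110×0.19 = 20.9, 110×0.18 = 19.8.
Mon: (27 − 26.4)²/26.4 = 0.36/26.4 = 0.0136
Tue: (17 − 22)²/22 = 25/22 = 1.1364
Wed: (16 − 20.9)²/20.9 = 24.01/20.9 = 1.1488
Thu: (28 − 20.9)²/20.9 = 50.41/20.9 = 2.4120
Fri: (22 − 19.8)²/19.8 = 4.84/19.8 = 0.2444
Sum = 4.955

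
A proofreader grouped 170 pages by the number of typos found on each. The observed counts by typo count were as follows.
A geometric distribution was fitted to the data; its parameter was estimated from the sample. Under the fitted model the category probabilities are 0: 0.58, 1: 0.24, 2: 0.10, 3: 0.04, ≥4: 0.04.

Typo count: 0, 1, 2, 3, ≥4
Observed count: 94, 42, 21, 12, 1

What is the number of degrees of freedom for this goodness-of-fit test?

3

There are k = 5 categories and 1 parameter estimated from the data, so df = 5 − 1 − 1 = 3.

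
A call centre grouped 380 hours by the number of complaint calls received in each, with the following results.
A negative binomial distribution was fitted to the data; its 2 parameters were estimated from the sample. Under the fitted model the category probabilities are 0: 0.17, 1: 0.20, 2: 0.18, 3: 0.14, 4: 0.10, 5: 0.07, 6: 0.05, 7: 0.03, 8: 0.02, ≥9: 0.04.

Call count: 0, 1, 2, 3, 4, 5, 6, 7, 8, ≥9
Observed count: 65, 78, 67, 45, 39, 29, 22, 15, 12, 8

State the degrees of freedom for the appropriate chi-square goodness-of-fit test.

7

There are k = 10 categories and 2 parameters estimated from the data, so df = 10 − 1 − 2 = 7.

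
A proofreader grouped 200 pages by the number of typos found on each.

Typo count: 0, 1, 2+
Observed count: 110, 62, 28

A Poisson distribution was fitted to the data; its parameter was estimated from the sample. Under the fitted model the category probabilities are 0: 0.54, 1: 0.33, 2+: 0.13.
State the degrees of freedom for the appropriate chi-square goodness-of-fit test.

There are k = 3 categories and 1 parameter estimated from the data, so df = 3 − 1 − 1 = 1.

1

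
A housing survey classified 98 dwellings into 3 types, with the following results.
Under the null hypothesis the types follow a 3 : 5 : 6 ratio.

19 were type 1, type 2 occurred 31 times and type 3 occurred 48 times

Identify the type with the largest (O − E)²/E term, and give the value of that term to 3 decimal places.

type 3, 0.857

Ratio total = 14. Expected counts: 98×3/14 = 21, 98×5/14 = 35, 98×6/14 = 42.
cat         O        E   (O−E)²/E
type 1     19       21     0.1905
type 2     31       35     0.4571
type 3     48       42     0.8571
The largest term is for type 3: 0.857.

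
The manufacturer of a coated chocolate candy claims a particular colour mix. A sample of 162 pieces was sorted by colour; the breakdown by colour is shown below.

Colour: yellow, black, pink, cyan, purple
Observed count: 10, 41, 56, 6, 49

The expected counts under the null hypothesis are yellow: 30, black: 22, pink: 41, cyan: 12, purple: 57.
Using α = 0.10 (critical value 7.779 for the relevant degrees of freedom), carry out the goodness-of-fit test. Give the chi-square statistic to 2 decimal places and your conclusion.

χ² = (10−30)²/30 + (41−22)²/22 + (56−41)²/41 + (6−12)²/12 + (49−57)²/57
   = 13.333 + 16.409 + 5.488 + 3.000 + 1.123
Sum = 39.35
df = 4. Since 39.35 > 7.779, we reject H₀.

39.35; reject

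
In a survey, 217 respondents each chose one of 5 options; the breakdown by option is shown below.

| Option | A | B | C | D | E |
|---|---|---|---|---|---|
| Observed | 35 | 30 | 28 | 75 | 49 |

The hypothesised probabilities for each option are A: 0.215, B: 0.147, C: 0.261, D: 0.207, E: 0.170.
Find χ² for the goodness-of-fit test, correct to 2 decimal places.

41.62

Expected counts E_i = n·p_i: 217×0.215 = 46.655, 217×0.147 = 31.899, 217×0.261 = 56.637, 217×0.207 = 44.919, 217×0.170 = 36.89.
A: (35 − 46.655)²/46.655 = 135.839025/46.655 = 2.912
B: (30 − 31.899)²/31.899 = 3.606201/31.899 = 0.113
C: (28 − 56.637)²/56.637 = 820.077769/56.637 = 14.480
D: (75 − 44.919)²/44.919 = 904.866561/44.919 = 20.144
E: (49 − 36.89)²/36.89 = 146.6521/36.89 = 3.975
Sum = 41.62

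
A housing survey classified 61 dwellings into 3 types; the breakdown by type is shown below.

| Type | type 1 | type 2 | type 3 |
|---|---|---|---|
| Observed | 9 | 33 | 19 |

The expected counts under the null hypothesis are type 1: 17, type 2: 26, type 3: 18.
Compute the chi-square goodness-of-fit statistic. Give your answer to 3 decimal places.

χ² = (9−17)²/17 + (33−26)²/26 + (19−18)²/18
   = 3.7647 + 1.8846 + 0.0556
Sum = 5.705

5.705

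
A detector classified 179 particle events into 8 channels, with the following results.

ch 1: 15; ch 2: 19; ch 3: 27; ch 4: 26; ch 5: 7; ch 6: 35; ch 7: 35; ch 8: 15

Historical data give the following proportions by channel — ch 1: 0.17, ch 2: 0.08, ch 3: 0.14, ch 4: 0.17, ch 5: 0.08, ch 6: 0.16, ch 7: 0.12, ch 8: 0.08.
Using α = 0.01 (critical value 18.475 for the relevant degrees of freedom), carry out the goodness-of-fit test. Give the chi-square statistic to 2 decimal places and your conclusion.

23.84; reject

Expected counts E_i = n·p_i: 179×0.17 = 30.43, 179×0.08 = 14.32, 179×0.14 = 25.06, 179×0.17 = 30.43, 179×0.08 = 14.32, 179×0.16 = 28.64, 179×0.12 = 21.48, 179×0.08 = 14.32.
χ² = (15−30.43)²/30.43 + (19−14.32)²/14.32 + (27−25.06)²/25.06 + (26−30.43)²/30.43 + (7−14.32)²/14.32 + (35−28.64)²/28.64 + (35−21.48)²/21.48 + (15−14.32)²/14.32
   = 7.824 + 1.529 + 0.150 + 0.645 + 3.742 + 1.412 + 8.510 + 0.032
Sum = 23.84
df = 7. Since 23.84 > 18.475, we reject H₀.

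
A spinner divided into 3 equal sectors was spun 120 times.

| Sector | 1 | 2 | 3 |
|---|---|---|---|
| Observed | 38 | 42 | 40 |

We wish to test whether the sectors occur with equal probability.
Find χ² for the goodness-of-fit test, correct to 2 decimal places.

0.20

Under H₀ each category has probability 1/3, so each expected count is 120/3 = 40.
1: (38 − 40)²/40 = 4/40 = 0.100
2: (42 − 40)²/40 = 4/40 = 0.100
3: (40 − 40)²/40 = 0/40 = 0.000
Sum = 0.20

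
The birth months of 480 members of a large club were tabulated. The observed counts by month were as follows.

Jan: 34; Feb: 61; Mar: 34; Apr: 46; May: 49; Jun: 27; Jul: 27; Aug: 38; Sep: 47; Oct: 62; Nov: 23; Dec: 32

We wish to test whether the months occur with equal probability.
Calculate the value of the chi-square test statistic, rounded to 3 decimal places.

Under H₀ each category has probability 1/12, so each expected count is 480/12 = 40.
χ² = (34−40)²/40 + (61−40)²/40 + (34−40)²/40 + (46−40)²/40 + (49−40)²/40 + (27−40)²/40 + (27−40)²/40 + (38−40)²/40 + (47−40)²/40 + (62−40)²/40 + (23−40)²/40 + (32−40)²/40
   = 0.9000 + 11.0250 + 0.9000 + 0.9000 + 2.0250 + 4.2250 + 4.2250 + 0.1000 + 1.2250 + 12.1000 + 7.2250 + 1.6000
Sum = 46.450

46.450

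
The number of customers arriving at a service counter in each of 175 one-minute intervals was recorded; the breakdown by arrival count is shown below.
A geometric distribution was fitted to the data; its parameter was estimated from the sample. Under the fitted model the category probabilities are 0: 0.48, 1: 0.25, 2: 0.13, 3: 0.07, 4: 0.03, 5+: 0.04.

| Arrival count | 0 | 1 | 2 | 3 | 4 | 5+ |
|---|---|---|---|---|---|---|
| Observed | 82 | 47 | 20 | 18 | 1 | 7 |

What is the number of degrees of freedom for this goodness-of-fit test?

4

There are k = 6 categories and 1 parameter estimated from the data, so df = 6 − 1 − 1 = 4.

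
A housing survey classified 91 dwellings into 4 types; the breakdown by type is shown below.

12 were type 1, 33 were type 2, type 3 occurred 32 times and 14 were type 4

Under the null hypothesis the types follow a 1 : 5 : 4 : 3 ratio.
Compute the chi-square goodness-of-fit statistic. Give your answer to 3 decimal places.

Ratio total = 13. Expected counts: 91×1/13 = 7, 91×5/13 = 35, 91×4/13 = 28, 91×3/13 = 21.
χ² = (12−7)²/7 + (33−35)²/35 + (32−28)²/28 + (14−21)²/21
   = 3.5714 + 0.1143 + 0.5714 + 2.3333
Sum = 6.590

6.590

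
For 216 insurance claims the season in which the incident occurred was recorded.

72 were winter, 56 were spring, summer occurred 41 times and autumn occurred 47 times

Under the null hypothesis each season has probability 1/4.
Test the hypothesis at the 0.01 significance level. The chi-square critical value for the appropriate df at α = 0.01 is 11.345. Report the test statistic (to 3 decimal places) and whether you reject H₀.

10.111; do not reject

Under H₀ each category has probability 1/4, so each expected count is 216/4 = 54.
χ² = (72−54)²/54 + (56−54)²/54 + (41−54)²/54 + (47−54)²/54
   = 6.0000 + 0.0741 + 3.1296 + 0.9074
Sum = 10.111
df = 3. Since 10.111 < 11.345, we do not reject H₀.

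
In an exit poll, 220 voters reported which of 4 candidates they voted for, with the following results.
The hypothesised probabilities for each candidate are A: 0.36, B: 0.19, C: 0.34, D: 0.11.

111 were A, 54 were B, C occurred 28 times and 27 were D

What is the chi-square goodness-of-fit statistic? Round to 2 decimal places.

45.93

Expected counts E_i = n·p_i: 220×0.36 = 79.2, 220×0.19 = 41.8, 220×0.34 = 74.8, 220×0.11 = 24.2.
cat         O        E   (O−E)²/E
A         111     79.2     12.768
B          54     41.8      3.561
C          28     74.8     29.281
D          27     24.2      0.324
Sum = 45.93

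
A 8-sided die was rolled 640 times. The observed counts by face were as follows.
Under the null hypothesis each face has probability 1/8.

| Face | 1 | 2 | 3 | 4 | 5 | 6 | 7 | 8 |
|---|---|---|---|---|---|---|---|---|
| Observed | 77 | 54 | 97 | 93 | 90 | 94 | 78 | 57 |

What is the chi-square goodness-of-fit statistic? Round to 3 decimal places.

24.650

Under H₀ each category has probability 1/8, so each expected count is 640/8 = 80.
χ² = (77−80)²/80 + (54−80)²/80 + (97−80)²/80 + (93−80)²/80 + (90−80)²/80 + (94−80)²/80 + (78−80)²/80 + (57−80)²/80
   = 0.1125 + 8.4500 + 3.6125 + 2.1125 + 1.2500 + 2.4500 + 0.0500 + 6.6125
Sum = 24.650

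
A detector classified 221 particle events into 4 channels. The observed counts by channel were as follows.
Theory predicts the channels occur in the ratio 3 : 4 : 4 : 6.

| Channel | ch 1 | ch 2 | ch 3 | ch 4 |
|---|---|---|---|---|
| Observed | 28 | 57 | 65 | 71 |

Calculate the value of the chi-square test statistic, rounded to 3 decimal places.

7.462

Ratio total = 17. Expected counts: 221×3/17 = 39, 221×4/17 = 52, 221×4/17 = 52, 221×6/17 = 78.
cat         O        E   (O−E)²/E
ch 1       28       39     3.1026
ch 2       57       52     0.4808
ch 3       65       52     3.2500
ch 4       71       78     0.6282
Sum = 7.462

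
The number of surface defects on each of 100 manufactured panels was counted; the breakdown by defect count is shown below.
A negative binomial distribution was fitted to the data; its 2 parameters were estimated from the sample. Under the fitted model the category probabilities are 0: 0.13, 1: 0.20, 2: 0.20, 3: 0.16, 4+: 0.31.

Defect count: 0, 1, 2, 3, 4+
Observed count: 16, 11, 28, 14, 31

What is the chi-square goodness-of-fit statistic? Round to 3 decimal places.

8.192

Expected counts E_i = n·p_i: 100×0.13 = 13, 100×0.20 = 20, 100×0.20 = 20, 100×0.16 = 16, 100×0.31 = 31.
0: (16 − 13)²/13 = 9/13 = 0.6923
1: (11 − 20)²/20 = 81/20 = 4.0500
2: (28 − 20)²/20 = 64/20 = 3.2000
3: (14 − 16)²/16 = 4/16 = 0.2500
4+: (31 − 31)²/31 = 0/31 = 0.0000
Sum = 8.192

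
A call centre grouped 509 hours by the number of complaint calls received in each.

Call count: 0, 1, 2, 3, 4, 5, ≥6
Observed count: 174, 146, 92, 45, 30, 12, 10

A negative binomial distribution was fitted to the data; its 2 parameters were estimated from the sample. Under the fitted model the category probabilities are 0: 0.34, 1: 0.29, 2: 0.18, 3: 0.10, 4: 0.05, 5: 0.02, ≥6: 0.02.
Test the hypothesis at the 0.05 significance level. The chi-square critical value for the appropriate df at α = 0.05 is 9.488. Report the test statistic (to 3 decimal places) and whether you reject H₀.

Expected counts E_i = n·p_i: 509×0.34 = 173.06, 509×0.29 = 147.61, 509×0.18 = 91.62, 509×0.10 = 50.9, 509×0.05 = 25.45, 509×0.02 = 10.18, 509×0.02 = 10.18.
χ² = (174−173.06)²/173.06 + (146−147.61)²/147.61 + (92−91.62)²/91.62 + (45−50.9)²/50.9 + (30−25.45)²/25.45 + (12−10.18)²/10.18 + (10−10.18)²/10.18
   = 0.0051 + 0.0176 + 0.0016 + 0.6839 + 0.8135 + 0.3254 + 0.0032
Sum = 1.850
df = 4. Since 1.850 < 9.488, we do not reject H₀.

1.850; do not reject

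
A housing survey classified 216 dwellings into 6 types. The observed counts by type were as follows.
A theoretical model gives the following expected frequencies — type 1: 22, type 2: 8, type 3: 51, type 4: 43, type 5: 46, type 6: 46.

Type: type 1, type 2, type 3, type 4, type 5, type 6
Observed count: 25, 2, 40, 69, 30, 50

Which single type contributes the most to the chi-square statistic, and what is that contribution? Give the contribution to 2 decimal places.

type 4, 15.72

cat         O        E   (O−E)²/E
type 1     25       22      0.409
type 2      2        8      4.500
type 3     40       51      2.373
type 4     69       43     15.721
type 5     30       46      5.565
type 6     50       46      0.348
The largest term is for type 4: 15.72.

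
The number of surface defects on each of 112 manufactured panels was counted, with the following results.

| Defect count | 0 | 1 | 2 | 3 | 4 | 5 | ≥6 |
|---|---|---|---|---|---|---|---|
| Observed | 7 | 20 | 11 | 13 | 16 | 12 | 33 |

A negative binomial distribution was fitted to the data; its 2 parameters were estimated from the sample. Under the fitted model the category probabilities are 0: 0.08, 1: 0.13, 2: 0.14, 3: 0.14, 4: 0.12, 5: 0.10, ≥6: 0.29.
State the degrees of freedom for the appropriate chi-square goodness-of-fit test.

4

There are k = 7 categories and 2 parameters estimated from the data, so df = 7 − 1 − 2 = 4.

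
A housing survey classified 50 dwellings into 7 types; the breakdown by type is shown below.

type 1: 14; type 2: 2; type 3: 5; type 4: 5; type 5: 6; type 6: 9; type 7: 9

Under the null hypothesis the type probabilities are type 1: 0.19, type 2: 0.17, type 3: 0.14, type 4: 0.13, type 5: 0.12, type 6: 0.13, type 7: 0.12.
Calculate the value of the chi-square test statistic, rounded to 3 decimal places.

Expected counts E_i = n·p_i: 50×0.19 = 9.5, 50×0.17 = 8.5, 50×0.14 = 7, 50×0.13 = 6.5, 50×0.12 = 6, 50×0.13 = 6.5, 50×0.12 = 6.
cat         O        E   (O−E)²/E
type 1     14      9.5     2.1316
type 2      2      8.5     4.9706
type 3      5        7     0.5714
type 4      5      6.5     0.3462
type 5      6        6     0.0000
type 6      9      6.5     0.9615
type 7      9        6     1.5000
Sum = 10.481

10.481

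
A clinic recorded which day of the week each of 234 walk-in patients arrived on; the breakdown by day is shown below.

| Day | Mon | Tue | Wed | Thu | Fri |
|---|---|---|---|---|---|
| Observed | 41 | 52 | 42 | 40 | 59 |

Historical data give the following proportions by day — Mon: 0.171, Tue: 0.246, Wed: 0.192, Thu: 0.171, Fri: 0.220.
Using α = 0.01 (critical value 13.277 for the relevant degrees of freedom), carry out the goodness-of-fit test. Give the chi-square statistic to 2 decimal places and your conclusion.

1.85; do not reject

Expected counts E_i = n·p_i: 234×0.171 = 40.014, 234×0.246 = 57.564, 234×0.192 = 44.928, 234×0.171 = 40.014, 234×0.220 = 51.48.
χ² = (41−40.014)²/40.014 + (52−57.564)²/57.564 + (42−44.928)²/44.928 + (40−40.014)²/40.014 + (59−51.48)²/51.48
   = 0.024 + 0.538 + 0.191 + 0.000 + 1.098
Sum = 1.85
df = 4. Since 1.85 < 13.277, we do not reject H₀.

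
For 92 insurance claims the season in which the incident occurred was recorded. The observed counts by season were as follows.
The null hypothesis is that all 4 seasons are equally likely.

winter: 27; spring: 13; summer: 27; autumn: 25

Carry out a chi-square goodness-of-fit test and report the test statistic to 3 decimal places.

5.913

Under H₀ each category has probability 1/4, so each expected count is 92/4 = 23.
cat         O        E   (O−E)²/E
winter     27       23     0.6957
spring     13       23     4.3478
summer     27       23     0.6957
autumn     25       23     0.1739
Sum = 5.913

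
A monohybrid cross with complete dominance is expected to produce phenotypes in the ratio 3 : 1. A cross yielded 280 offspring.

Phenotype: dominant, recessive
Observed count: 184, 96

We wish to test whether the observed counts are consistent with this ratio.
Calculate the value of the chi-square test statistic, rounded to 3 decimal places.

Ratio total = 4. Expected counts: 280×3/4 = 210, 280×1/4 = 70.
dominant: (184 − 210)²/210 = 676/210 = 3.2190
recessive: (96 − 70)²/70 = 676/70 = 9.6571
Sum = 12.876

12.876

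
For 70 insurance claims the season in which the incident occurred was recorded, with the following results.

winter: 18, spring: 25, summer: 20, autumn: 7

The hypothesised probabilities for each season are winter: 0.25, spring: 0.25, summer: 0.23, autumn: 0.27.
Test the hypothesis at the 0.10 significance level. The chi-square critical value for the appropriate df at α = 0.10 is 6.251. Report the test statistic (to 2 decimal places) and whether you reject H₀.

Expected counts E_i = n·p_i: 70×0.25 = 17.5, 70×0.25 = 17.5, 70×0.23 = 16.1, 70×0.27 = 18.9.
χ² = (18−17.5)²/17.5 + (25−17.5)²/17.5 + (20−16.1)²/16.1 + (7−18.9)²/18.9
   = 0.014 + 3.214 + 0.945 + 7.493
Sum = 11.67
df = 3. Since 11.67 > 6.251, we reject H₀.

11.67; reject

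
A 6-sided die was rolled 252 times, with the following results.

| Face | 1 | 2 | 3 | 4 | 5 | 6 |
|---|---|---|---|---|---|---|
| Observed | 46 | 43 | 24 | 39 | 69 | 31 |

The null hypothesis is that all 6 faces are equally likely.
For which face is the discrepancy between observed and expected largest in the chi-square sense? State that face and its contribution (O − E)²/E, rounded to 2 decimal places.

5, 17.36

Under H₀ each category has probability 1/6, so each expected count is 252/6 = 42.
χ² = (46−42)²/42 + (43−42)²/42 + (24−42)²/42 + (39−42)²/42 + (69−42)²/42 + (31−42)²/42
   = 0.381 + 0.024 + 7.714 + 0.214 + 17.357 + 2.881
The largest term is for 5: 17.36.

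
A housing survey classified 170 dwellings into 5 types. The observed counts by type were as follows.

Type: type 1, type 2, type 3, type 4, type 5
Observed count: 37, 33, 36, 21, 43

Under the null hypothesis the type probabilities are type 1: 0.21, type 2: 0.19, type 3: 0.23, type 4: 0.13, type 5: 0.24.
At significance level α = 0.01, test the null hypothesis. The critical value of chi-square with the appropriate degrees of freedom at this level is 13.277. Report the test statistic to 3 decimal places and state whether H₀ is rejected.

0.482; do not reject

Expected counts E_i = n·p_i: 170×0.21 = 35.7, 170×0.19 = 32.3, 170×0.23 = 39.1, 170×0.13 = 22.1, 170×0.24 = 40.8.
type 1: (37 − 35.7)²/35.7 = 1.69/35.7 = 0.0473
type 2: (33 − 32.3)²/32.3 = 0.49/32.3 = 0.0152
type 3: (36 − 39.1)²/39.1 = 9.61/39.1 = 0.2458
type 4: (21 − 22.1)²/22.1 = 1.21/22.1 = 0.0548
type 5: (43 − 40.8)²/40.8 = 4.84/40.8 = 0.1186
Sum = 0.482
df = 4. Since 0.482 < 13.277, we do not reject H₀.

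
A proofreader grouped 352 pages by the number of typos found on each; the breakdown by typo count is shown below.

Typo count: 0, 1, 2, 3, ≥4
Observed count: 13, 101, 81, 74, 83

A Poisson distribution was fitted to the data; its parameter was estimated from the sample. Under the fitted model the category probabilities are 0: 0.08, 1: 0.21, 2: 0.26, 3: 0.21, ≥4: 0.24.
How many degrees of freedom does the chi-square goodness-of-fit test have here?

3

There are k = 5 categories and 1 parameter estimated from the data, so df = 5 − 1 − 1 = 3.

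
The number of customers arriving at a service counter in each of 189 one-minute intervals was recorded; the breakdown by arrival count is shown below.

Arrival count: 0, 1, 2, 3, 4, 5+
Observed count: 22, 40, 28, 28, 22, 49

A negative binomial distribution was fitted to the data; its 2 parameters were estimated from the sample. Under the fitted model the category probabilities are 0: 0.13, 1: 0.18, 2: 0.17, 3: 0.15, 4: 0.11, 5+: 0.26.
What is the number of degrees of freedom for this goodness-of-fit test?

3

There are k = 6 categories and 2 parameters estimated from the data, so df = 6 − 1 − 2 = 3.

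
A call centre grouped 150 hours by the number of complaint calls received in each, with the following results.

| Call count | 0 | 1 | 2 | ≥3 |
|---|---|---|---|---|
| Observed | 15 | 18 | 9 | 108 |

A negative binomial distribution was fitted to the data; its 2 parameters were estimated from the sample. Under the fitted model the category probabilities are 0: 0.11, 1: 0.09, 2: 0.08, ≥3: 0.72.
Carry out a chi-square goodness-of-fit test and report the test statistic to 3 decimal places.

2.386

Expected counts E_i = n·p_i: 150×0.11 = 16.5, 150×0.09 = 13.5, 150×0.08 = 12, 150×0.72 = 108.
0: (15 − 16.5)²/16.5 = 2.25/16.5 = 0.1364
1: (18 − 13.5)²/13.5 = 20.25/13.5 = 1.5000
2: (9 − 12)²/12 = 9/12 = 0.7500
≥3: (108 − 108)²/108 = 0/108 = 0.0000
Sum = 2.386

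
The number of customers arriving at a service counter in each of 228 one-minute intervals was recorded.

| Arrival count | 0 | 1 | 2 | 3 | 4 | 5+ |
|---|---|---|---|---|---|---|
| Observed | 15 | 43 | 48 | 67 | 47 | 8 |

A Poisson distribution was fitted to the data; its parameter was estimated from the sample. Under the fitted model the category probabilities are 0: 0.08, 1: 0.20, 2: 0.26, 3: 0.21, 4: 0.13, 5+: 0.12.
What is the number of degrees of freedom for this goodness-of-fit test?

4

There are k = 6 categories and 1 parameter estimated from the data, so df = 6 − 1 − 1 = 4.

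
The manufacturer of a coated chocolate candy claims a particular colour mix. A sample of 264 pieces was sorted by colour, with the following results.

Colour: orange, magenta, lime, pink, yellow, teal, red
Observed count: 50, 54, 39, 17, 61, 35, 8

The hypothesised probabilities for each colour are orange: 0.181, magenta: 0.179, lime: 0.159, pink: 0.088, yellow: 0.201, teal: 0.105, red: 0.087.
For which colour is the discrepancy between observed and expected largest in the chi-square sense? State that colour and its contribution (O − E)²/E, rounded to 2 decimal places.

Expected counts E_i = n·p_i: 264×0.181 = 47.784, 264×0.179 = 47.256, 264×0.159 = 41.976, 264×0.088 = 23.232, 264×0.201 = 53.064, 264×0.105 = 27.72, 264×0.087 = 22.968.
orange: (50 − 47.784)²/47.784 = 4.910656/47.784 = 0.103
magenta: (54 − 47.256)²/47.256 = 45.481536/47.256 = 0.962
lime: (39 − 41.976)²/41.976 = 8.856576/41.976 = 0.211
pink: (17 − 23.232)²/23.232 = 38.837824/23.232 = 1.672
yellow: (61 − 53.064)²/53.064 = 62.980096/53.064 = 1.187
teal: (35 − 27.72)²/27.72 = 52.9984/27.72 = 1.912
red: (8 − 22.968)²/22.968 = 224.041024/22.968 = 9.754
The largest term is for red: 9.75.

red, 9.75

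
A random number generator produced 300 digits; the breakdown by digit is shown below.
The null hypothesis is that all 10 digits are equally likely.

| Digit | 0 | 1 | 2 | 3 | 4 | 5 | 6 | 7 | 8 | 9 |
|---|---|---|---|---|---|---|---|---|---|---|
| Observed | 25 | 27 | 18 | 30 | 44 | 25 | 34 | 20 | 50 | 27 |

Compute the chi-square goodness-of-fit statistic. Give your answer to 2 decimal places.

Under H₀ each category has probability 1/10, so each expected count is 300/10 = 30.
0: (25 − 30)²/30 = 25/30 = 0.833
1: (27 − 30)²/30 = 9/30 = 0.300
2: (18 − 30)²/30 = 144/30 = 4.800
3: (30 − 30)²/30 = 0/30 = 0.000
4: (44 − 30)²/30 = 196/30 = 6.533
5: (25 − 30)²/30 = 25/30 = 0.833
6: (34 − 30)²/30 = 16/30 = 0.533
7: (20 − 30)²/30 = 100/30 = 3.333
8: (50 − 30)²/30 = 400/30 = 13.333
9: (27 − 30)²/30 = 9/30 = 0.300
Sum = 30.80

30.80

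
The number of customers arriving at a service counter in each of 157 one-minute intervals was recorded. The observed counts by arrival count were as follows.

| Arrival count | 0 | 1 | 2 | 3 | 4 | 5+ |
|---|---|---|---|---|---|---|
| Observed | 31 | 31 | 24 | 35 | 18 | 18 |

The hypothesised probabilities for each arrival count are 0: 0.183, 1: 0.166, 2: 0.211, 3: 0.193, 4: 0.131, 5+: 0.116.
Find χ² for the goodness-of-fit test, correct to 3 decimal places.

4.681

Expected counts E_i = n·p_i: 157×0.183 = 28.731, 157×0.166 = 26.062, 157×0.211 = 33.127, 157×0.193 = 30.301, 157×0.131 = 20.567, 157×0.116 = 18.212.
cat         O        E   (O−E)²/E
0          31   28.731     0.1792
1          31   26.062     0.9356
2          24   33.127     2.5146
3          35   30.301     0.7287
4          18   20.567     0.3204
5+         18   18.212     0.0025
Sum = 4.681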